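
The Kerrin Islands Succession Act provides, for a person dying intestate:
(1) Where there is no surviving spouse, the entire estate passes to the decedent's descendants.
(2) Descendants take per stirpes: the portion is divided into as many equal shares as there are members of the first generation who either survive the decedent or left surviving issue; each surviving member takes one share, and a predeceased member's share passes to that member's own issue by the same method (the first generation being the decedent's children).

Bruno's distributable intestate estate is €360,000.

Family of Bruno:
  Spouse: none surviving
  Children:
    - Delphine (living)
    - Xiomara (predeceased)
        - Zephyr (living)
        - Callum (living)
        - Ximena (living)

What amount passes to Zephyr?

Zephyr receives €60,000.

The entire €360,000 passes to the descendants.
That amount (€360,000) is divided into 2 shares of €180,000: Delphine takes €180,000; Xiomara's €180,000 share passes to Xiomara's issue.
Xiomara's share (€180,000) is divided into 3 shares of €60,000: Zephyr, Callum, and Ximena each take €60,000.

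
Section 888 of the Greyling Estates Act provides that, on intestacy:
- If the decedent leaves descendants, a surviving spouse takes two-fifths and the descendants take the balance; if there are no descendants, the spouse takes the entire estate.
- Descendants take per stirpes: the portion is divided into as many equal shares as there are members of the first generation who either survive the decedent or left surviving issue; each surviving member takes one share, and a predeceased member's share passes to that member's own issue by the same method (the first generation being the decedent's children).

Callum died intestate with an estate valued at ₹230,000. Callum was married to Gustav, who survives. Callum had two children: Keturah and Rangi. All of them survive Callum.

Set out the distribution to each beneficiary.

Gustav takes two-fifths of ₹230,000 = ₹92,000. The remaining ₹138,000 passes to the descendants.
The descendants' portion (₹138,000) is divided into 2 shares of ₹69,000: Keturah and Rangi each take ₹69,000.

Gustav: ₹92,000; Keturah: ₹69,000; Rangi: ₹69,000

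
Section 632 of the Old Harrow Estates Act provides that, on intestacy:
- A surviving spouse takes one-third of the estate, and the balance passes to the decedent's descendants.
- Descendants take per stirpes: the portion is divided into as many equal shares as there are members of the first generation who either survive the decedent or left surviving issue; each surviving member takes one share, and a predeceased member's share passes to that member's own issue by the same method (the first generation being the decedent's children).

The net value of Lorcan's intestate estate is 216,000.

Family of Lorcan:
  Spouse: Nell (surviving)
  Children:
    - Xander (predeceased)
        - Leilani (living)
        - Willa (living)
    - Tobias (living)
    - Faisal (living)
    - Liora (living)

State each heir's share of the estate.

Nell: 72,000; Leilani: 18,000; Willa: 18,000; Tobias: 36,000; Faisal: 36,000; Liora: 36,000

Nell takes one-third of 216,000 = 72,000. The remaining 144,000 passes to the descendants.
The descendants' portion (144,000) is divided into 4 shares of 36,000: Tobias, Faisal, and Liora each take 36,000; Xander's 36,000 share passes to Xander's issue.
Xander's share (36,000) is divided into 2 shares of 18,000: Leilani and Willa each take 18,000.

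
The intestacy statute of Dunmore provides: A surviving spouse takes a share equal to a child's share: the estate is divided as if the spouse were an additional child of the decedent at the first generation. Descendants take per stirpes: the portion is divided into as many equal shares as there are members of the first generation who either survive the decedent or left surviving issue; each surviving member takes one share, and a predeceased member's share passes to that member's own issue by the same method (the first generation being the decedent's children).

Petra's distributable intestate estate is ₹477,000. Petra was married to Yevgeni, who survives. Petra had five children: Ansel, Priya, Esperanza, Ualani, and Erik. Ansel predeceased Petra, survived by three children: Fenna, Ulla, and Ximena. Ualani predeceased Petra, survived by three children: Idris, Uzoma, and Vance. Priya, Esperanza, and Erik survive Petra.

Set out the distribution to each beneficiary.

The spouse counts as an additional share at the children's level, so there are 6 primary shares of ₹79,500. Yevgeni takes one such share (₹79,500).
The children's combined portion (₹397,500) is divided into 5 shares of ₹79,500: Priya, Esperanza, and Erik each take ₹79,500; Ansel's ₹79,500 share passes to Ansel's issue; Ualani's ₹79,500 share passes to Ualani's issue.
Ansel's share (₹79,500) is divided into 3 shares of ₹26,500: Fenna, Ulla, and Ximena each take ₹26,500.
Ualani's share (₹79,500) is divided into 3 shares of ₹26,500: Idris, Uzoma, and Vance each take ₹26,500.

Yevgeni: ₹79,500; Fenna: ₹26,500; Ulla: ₹26,500; Ximena: ₹26,500; Priya: ₹79,500; Esperanza: ₹79,500; Idris: ₹26,500; Uzoma: ₹26,500; Vance: ₹26,500; Erik: ₹79,500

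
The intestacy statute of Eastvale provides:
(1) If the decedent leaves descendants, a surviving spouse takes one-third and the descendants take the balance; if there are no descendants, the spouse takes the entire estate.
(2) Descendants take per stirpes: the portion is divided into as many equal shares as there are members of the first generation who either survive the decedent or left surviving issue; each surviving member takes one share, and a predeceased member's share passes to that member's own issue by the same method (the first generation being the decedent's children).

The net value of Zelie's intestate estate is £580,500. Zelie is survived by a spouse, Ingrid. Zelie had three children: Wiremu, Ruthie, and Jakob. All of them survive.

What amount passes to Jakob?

Jakob receives £129,000.

Ingrid takes one-third of £580,500 = £193,500. The remaining £387,000 passes to the descendants.
The descendants' portion (£387,000) is divided into 3 shares of £129,000: Wiremu, Ruthie, and Jakob each take £129,000.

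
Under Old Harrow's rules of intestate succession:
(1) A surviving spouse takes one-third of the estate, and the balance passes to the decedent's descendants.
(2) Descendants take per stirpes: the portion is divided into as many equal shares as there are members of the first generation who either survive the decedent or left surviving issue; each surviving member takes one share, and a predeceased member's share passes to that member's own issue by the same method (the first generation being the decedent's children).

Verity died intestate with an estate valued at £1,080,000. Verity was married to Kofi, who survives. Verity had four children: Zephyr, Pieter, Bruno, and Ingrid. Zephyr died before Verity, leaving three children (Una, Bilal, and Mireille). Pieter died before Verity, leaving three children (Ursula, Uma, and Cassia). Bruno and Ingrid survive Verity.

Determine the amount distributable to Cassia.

Kofi takes one-third of £1,080,000 = £360,000. The remaining £720,000 passes to the descendants.
The descendants' portion (£720,000) is divided into 4 shares of £180,000: Bruno and Ingrid each take £180,000; Zephyr's £180,000 share passes to Zephyr's issue; Pieter's £180,000 share passes to Pieter's issue.
Zephyr's share (£180,000) is divided into 3 shares of £60,000: Una, Bilal, and Mireille each take £60,000.
Pieter's share (£180,000) is divided into 3 shares of £60,000: Ursula, Uma, and Cassia each take £60,000.

Cassia receives £60,000.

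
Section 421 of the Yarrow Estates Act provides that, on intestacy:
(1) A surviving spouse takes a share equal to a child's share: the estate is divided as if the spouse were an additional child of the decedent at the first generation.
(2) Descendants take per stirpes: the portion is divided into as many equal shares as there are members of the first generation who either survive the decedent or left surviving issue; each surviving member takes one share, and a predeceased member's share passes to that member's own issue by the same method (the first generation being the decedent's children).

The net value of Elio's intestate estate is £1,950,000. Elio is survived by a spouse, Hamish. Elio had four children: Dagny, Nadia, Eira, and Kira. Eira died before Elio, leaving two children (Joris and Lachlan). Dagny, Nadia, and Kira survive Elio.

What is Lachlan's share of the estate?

The spouse counts as an additional share at the children's level, so there are 5 primary shares of £390,000. Hamish takes one such share (£390,000).
The children's combined portion (£1,560,000) is divided into 4 shares of £390,000: Dagny, Nadia, and Kira each take £390,000; Eira's £390,000 share passes to Eira's issue.
Eira's share (£390,000) is divided into 2 shares of £195,000: Joris and Lachlan each take £195,000.

Lachlan receives £195,000.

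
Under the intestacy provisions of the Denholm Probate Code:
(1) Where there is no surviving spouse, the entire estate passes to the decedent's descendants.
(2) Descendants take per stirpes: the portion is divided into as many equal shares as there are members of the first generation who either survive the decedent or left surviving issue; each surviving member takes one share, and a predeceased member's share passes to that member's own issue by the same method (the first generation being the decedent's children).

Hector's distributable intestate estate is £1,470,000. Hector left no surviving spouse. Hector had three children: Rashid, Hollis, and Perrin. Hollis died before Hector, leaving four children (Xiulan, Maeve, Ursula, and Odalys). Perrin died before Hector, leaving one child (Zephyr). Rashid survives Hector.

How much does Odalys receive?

Odalys receives £122,500.

The entire £1,470,000 passes to the descendants.
That amount (£1,470,000) is divided into 3 shares of £490,000: Rashid takes £490,000; Hollis's £490,000 share passes to Hollis's issue; Perrin's £490,000 share passes to Perrin's issue.
Hollis's share (£490,000) is divided into 4 shares of £122,500: Xiulan, Maeve, Ursula, and Odalys each take £122,500.
Perrin's share (£490,000) passes entirely to Zephyr.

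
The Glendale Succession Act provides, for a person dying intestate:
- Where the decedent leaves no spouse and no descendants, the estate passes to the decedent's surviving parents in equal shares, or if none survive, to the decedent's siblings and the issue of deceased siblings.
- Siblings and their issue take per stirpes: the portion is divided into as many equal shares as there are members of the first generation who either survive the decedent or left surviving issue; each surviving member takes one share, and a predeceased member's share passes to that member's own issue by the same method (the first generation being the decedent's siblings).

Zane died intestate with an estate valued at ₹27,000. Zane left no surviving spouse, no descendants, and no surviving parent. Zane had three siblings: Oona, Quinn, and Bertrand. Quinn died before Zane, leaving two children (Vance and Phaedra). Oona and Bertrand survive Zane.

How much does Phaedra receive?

Phaedra receives ₹4,500.

The entire ₹27,000 passes to the siblings and their issue.
That amount (₹27,000) is divided into 3 shares of ₹9,000: Oona and Bertrand each take ₹9,000; Quinn's ₹9,000 share passes to Quinn's issue.
Quinn's share (₹9,000) is divided into 2 shares of ₹4,500: Vance and Phaedra each take ₹4,500.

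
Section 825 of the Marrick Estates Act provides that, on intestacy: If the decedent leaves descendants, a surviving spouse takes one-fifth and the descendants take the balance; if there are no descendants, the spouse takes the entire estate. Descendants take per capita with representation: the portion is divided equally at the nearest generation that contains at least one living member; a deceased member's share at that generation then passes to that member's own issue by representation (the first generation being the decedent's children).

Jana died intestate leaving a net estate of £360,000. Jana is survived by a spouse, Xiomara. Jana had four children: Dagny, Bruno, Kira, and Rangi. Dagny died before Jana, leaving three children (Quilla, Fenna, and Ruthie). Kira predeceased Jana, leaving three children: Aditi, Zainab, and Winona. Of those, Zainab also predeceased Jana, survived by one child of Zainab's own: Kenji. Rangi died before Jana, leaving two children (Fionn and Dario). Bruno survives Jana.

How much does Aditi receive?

Xiomara takes one-fifth of £360,000 = £72,000. The remaining £288,000 passes to the descendants.
The descendants' portion (£288,000) is divided into 4 shares of £72,000: Bruno takes £72,000; Dagny's £72,000 share passes to Dagny's issue; Kira's £72,000 share passes to Kira's issue; Rangi's £72,000 share passes to Rangi's issue.
Dagny's share (£72,000) is divided into 3 shares of £24,000: Quilla, Fenna, and Ruthie each take £24,000.
Kira's share (£72,000) is divided into 3 shares of £24,000: Aditi and Winona each take £24,000; Zainab's £24,000 share passes to Zainab's issue.
Zainab's share (£24,000) passes entirely to Kenji.
Rangi's share (£72,000) is divided into 2 shares of £36,000: Fionn and Dario each take £36,000.

Aditi receives £24,000.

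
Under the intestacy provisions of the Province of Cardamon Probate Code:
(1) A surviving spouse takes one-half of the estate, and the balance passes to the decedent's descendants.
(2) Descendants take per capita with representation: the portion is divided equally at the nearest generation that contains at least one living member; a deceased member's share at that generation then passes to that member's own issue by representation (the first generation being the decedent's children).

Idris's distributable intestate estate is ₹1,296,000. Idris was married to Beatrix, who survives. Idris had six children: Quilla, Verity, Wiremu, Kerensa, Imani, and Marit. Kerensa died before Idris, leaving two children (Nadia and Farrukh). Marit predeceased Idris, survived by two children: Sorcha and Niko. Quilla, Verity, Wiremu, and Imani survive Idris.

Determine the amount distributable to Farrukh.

Farrukh receives ₹54,000.

Beatrix takes one-half of ₹1,296,000 = ₹648,000. The remaining ₹648,000 passes to the descendants.
The descendants' portion (₹648,000) is divided into 6 shares of ₹108,000: Quilla, Verity, Wiremu, and Imani each take ₹108,000; Kerensa's ₹108,000 share passes to Kerensa's issue; Marit's ₹108,000 share passes to Marit's issue.
Kerensa's share (₹108,000) is divided into 2 shares of ₹54,000: Nadia and Farrukh each take ₹54,000.
Marit's share (₹108,000) is divided into 2 shares of ₹54,000: Sorcha and Niko each take ₹54,000.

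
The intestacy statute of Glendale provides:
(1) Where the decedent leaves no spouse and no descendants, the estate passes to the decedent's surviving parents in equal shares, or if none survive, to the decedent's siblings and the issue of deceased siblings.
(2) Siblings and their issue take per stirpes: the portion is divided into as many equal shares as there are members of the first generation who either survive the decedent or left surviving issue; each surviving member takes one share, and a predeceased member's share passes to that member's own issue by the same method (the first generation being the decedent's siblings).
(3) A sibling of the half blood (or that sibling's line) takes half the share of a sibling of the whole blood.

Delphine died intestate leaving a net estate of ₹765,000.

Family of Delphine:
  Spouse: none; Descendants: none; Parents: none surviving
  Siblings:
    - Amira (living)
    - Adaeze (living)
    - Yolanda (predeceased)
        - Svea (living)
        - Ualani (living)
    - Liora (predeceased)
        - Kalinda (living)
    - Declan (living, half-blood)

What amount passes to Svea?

The entire ₹765,000 passes to the siblings and their issue.
Counting each half-blood sibling's line as half a unit, there are 9/2 units in ₹765,000, so one unit is ₹170,000. Whole-blood lines (Amira, Adaeze, Yolanda, and Liora) take ₹170,000 each; half-blood lines (Declan) take ₹85,000 each.
Yolanda's share (₹170,000) is divided into 2 shares of ₹85,000: Svea and Ualani each take ₹85,000.
Liora's share (₹170,000) passes entirely to Kalinda.

Svea receives ₹85,000.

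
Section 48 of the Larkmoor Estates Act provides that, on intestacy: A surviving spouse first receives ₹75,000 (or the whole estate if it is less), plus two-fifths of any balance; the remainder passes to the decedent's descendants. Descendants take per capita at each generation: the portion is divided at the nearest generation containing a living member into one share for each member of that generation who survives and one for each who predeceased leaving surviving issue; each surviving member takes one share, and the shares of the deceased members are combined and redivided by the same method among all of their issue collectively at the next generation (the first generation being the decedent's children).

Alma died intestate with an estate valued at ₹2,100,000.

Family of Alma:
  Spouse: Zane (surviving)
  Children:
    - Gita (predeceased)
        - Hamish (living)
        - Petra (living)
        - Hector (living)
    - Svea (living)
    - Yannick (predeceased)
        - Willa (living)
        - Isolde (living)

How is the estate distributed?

Zane first takes ₹75,000, leaving a balance of ₹2,025,000. Zane then takes two-fifths of the balance (₹810,000), for a total of ₹885,000. The remaining ₹1,215,000 passes to the descendants.
The descendants' portion (₹1,215,000) is divided at the children's generation into 3 shares of ₹405,000. Svea takes ₹405,000. The 2 shares of the deceased (Gita and Yannick) are combined into a pool of ₹810,000.
That pool (₹810,000) is divided at the grandchildren's generation equally among Hamish, Petra, Hector, Willa, and Isolde: ₹162,000 each.

Zane: ₹885,000; Hamish: ₹162,000; Petra: ₹162,000; Hector: ₹162,000; Svea: ₹405,000; Willa: ₹162,000; Isolde: ₹162,000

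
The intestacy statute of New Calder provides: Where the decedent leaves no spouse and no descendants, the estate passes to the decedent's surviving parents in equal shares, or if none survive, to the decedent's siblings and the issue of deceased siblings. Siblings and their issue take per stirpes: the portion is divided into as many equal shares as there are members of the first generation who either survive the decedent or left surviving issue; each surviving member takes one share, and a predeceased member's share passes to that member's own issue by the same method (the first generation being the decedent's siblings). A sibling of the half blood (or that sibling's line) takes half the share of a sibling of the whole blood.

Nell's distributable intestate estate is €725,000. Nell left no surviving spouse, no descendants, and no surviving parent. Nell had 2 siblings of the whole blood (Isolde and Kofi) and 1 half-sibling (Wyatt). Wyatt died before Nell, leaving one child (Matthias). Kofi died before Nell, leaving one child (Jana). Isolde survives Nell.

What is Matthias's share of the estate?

Matthias receives €145,000.

The entire €725,000 passes to the siblings and their issue.
Counting each half-blood sibling's line as half a unit, there are 5/2 units in €725,000, so one unit is €290,000. Whole-blood lines (Isolde and Kofi) take €290,000 each; half-blood lines (Wyatt) take €145,000 each.
Wyatt's share (€145,000) passes entirely to Matthias.
Kofi's share (€290,000) passes entirely to Jana.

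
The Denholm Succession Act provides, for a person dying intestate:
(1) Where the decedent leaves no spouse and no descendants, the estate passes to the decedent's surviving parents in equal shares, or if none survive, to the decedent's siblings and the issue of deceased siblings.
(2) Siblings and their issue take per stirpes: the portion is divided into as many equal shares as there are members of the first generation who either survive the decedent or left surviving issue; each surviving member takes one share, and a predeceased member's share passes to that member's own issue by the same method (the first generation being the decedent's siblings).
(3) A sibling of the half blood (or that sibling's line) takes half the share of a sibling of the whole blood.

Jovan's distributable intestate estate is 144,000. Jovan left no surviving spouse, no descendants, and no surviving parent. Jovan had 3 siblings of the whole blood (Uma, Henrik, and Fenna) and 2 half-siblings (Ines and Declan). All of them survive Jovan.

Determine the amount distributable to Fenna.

Fenna receives 36,000.

The entire 144,000 passes to the siblings and their issue.
Counting each half-blood sibling's line as half a unit, there are 4 units in 144,000, so one unit is 36,000. Whole-blood lines (Uma, Henrik, and Fenna) take 36,000 each; half-blood lines (Ines and Declan) take 18,000 each.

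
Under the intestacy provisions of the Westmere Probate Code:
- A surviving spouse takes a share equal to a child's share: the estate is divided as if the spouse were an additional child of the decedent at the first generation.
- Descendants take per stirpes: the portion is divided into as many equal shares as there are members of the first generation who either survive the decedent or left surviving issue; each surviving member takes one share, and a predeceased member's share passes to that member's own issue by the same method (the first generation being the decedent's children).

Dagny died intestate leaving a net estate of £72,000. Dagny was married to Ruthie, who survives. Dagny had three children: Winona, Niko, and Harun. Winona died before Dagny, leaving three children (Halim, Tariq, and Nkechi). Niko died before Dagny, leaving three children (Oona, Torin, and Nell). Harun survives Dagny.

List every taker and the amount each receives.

Ruthie: £18,000; Halim: £6,000; Tariq: £6,000; Nkechi: £6,000; Oona: £6,000; Torin: £6,000; Nell: £6,000; Harun: £18,000

The spouse counts as an additional share at the children's level, so there are 4 primary shares of £18,000. Ruthie takes one such share (£18,000).
The children's combined portion (£54,000) is divided into 3 shares of £18,000: Harun takes £18,000; Winona's £18,000 share passes to Winona's issue; Niko's £18,000 share passes to Niko's issue.
Winona's share (£18,000) is divided into 3 shares of £6,000: Halim, Tariq, and Nkechi each take £6,000.
Niko's share (£18,000) is divided into 3 shares of £6,000: Oona, Torin, and Nell each take £6,000.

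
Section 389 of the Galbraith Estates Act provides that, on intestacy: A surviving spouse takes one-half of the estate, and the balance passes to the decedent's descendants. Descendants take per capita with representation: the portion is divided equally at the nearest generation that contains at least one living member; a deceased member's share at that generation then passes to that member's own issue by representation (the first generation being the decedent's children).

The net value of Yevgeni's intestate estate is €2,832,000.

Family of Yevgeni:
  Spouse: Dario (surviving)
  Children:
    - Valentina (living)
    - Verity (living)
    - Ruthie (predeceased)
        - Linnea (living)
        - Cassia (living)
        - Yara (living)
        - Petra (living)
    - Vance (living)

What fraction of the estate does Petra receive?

Dario takes one-half of €2,832,000 = €1,416,000. The remaining €1,416,000 passes to the descendants.
The descendants' portion (€1,416,000) is divided into 4 shares of €354,000: Valentina, Verity, and Vance each take €354,000; Ruthie's €354,000 share passes to Ruthie's issue.
Ruthie's share (€354,000) is divided into 4 shares of €88,500: Linnea, Cassia, Yara, and Petra each take €88,500.

Petra receives 1/32 of the estate.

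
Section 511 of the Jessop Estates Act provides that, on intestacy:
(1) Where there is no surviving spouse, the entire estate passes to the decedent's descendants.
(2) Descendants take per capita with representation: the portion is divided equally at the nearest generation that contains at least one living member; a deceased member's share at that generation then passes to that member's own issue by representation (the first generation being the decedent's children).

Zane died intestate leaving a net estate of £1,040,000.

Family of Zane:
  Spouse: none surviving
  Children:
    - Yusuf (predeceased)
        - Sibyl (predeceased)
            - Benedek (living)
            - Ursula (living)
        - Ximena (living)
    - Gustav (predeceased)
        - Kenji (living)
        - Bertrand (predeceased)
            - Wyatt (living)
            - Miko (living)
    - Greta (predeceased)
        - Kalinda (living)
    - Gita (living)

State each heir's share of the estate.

The entire £1,040,000 passes to the descendants.
That amount (£1,040,000) is divided into 4 shares of £260,000: Gita takes £260,000; Yusuf's £260,000 share passes to Yusuf's issue; Gustav's £260,000 share passes to Gustav's issue; Greta's £260,000 share passes to Greta's issue.
Yusuf's share (£260,000) is divided into 2 shares of £130,000: Ximena takes £130,000; Sibyl's £130,000 share passes to Sibyl's issue.
Sibyl's share (£130,000) is divided into 2 shares of £65,000: Benedek and Ursula each take £65,000.
Gustav's share (£260,000) is divided into 2 shares of £130,000: Kenji takes £130,000; Bertrand's £130,000 share passes to Bertrand's issue.
Bertrand's share (£130,000) is divided into 2 shares of £65,000: Wyatt and Miko each take £65,000.
Greta's share (£260,000) passes entirely to Kalinda.

Benedek: £65,000; Ursula: £65,000; Ximena: £130,000; Kenji: £130,000; Wyatt: £65,000; Miko: £65,000; Kalinda: £260,000; Gita: £260,000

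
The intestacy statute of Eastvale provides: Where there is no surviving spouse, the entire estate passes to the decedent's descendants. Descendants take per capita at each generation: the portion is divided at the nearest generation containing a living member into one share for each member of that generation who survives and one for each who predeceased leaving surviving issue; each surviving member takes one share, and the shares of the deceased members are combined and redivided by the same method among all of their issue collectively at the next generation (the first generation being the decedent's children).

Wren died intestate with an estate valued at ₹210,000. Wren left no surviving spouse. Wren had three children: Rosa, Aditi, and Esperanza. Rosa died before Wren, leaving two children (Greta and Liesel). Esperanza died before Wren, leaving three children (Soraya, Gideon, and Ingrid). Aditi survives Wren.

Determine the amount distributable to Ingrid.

Ingrid receives ₹28,000.

The entire ₹210,000 passes to the descendants.
That amount (₹210,000) is divided at the children's generation into 3 shares of ₹70,000. Aditi takes ₹70,000. The 2 shares of the deceased (Rosa and Esperanza) are combined into a pool of ₹140,000.
That pool (₹140,000) is divided at the grandchildren's generation equally among Greta, Liesel, Soraya, Gideon, and Ingrid: ₹28,000 each.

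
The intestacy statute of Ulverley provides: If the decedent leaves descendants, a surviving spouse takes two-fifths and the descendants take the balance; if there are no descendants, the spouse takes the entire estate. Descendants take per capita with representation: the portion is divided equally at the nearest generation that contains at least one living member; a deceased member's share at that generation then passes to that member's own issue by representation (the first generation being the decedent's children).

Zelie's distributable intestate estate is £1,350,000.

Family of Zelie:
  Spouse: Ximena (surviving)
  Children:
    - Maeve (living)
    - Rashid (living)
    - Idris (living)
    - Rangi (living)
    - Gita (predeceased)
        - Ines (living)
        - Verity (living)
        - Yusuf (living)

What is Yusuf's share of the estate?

Ximena takes two-fifths of £1,350,000 = £540,000. The remaining £810,000 passes to the descendants.
The descendants' portion (£810,000) is divided into 5 shares of £162,000: Maeve, Rashid, Idris, and Rangi each take £162,000; Gita's £162,000 share passes to Gita's issue.
Gita's share (£162,000) is divided into 3 shares of £54,000: Ines, Verity, and Yusuf each take £54,000.

Yusuf receives £54,000.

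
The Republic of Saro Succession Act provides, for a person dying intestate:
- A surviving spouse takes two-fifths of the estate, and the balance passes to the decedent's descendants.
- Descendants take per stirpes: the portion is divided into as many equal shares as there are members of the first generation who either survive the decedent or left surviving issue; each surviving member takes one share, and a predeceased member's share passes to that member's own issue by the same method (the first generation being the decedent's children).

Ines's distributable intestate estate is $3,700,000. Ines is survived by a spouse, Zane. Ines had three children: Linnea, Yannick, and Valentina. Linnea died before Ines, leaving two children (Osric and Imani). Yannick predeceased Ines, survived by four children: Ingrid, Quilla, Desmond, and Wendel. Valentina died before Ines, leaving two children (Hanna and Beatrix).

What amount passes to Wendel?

Zane takes two-fifths of $3,700,000 = $1,480,000. The remaining $2,220,000 passes to the descendants.
The descendants' portion ($2,220,000) is divided into 3 shares of $740,000: Linnea's $740,000 share passes to Linnea's issue; Yannick's $740,000 share passes to Yannick's issue; Valentina's $740,000 share passes to Valentina's issue.
Linnea's share ($740,000) is divided into 2 shares of $370,000: Osric and Imani each take $370,000.
Yannick's share ($740,000) is divided into 4 shares of $185,000: Ingrid, Quilla, Desmond, and Wendel each take $185,000.
Valentina's share ($740,000) is divided into 2 shares of $370,000: Hanna and Beatrix each take $370,000.

Wendel receives $185,000.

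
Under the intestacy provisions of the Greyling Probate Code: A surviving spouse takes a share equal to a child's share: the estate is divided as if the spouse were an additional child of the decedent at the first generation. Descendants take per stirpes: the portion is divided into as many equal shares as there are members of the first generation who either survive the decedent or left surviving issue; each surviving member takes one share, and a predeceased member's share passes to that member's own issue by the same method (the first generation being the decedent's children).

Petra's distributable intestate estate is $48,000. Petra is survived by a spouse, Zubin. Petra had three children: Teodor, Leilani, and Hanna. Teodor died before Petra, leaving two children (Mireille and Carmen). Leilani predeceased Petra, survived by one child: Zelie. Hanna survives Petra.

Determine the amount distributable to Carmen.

Carmen receives $6,000.

The spouse counts as an additional share at the children's level, so there are 4 primary shares of $12,000. Zubin takes one such share ($12,000).
The children's combined portion ($36,000) is divided into 3 shares of $12,000: Hanna takes $12,000; Teodor's $12,000 share passes to Teodor's issue; Leilani's $12,000 share passes to Leilani's issue.
Teodor's share ($12,000) is divided into 2 shares of $6,000: Mireille and Carmen each take $6,000.
Leilani's share ($12,000) passes entirely to Zelie.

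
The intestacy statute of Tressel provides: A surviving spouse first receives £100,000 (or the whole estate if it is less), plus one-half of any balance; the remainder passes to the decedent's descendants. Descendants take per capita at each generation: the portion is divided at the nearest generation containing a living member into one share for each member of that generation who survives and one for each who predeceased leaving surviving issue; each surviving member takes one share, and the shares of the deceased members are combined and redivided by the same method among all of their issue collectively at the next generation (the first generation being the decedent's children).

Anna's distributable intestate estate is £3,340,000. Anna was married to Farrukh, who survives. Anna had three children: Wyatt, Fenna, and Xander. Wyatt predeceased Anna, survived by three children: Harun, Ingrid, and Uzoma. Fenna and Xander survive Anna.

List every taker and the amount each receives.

Farrukh first takes £100,000, leaving a balance of £3,240,000. Farrukh then takes one-half of the balance (£1,620,000), for a total of £1,720,000. The remaining £1,620,000 passes to the descendants.
The descendants' portion (£1,620,000) is divided at the children's generation into 3 shares of £540,000. Fenna and Xander each take £540,000. The remaining share for the deceased Wyatt (£540,000) is carried to the next generation.
That pool (£540,000) is divided at the grandchildren's generation equally among Harun, Ingrid, and Uzoma: £180,000 each.

Farrukh: £1,720,000; Harun: £180,000; Ingrid: £180,000; Uzoma: £180,000; Fenna: £540,000; Xander: £540,000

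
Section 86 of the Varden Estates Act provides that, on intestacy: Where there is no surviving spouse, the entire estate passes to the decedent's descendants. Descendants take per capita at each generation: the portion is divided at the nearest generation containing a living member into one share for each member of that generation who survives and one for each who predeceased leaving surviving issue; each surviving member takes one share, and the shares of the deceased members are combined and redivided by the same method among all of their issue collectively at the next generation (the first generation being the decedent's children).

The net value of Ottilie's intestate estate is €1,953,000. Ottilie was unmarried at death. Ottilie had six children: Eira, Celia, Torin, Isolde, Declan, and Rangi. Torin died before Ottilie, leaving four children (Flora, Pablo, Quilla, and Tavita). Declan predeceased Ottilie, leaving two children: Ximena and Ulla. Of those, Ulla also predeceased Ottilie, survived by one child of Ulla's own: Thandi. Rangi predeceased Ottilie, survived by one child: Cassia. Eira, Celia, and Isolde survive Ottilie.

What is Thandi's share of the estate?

Thandi receives €139,500.

The entire €1,953,000 passes to the descendants.
That amount (€1,953,000) is divided at the children's generation into 6 shares of €325,500. Eira, Celia, and Isolde each take €325,500. The 3 shares of the deceased (Torin, Declan, and Rangi) are combined into a pool of €976,500.
That pool (€976,500) is divided at the grandchildren's generation into 7 shares of €139,500. Flora, Pablo, Quilla, Tavita, Ximena, and Cassia each take €139,500. The remaining share for the deceased Ulla (€139,500) is carried to the next generation.
That pool (€139,500) passes entirely to Thandi, the sole taker at the great-grandchildren's generation.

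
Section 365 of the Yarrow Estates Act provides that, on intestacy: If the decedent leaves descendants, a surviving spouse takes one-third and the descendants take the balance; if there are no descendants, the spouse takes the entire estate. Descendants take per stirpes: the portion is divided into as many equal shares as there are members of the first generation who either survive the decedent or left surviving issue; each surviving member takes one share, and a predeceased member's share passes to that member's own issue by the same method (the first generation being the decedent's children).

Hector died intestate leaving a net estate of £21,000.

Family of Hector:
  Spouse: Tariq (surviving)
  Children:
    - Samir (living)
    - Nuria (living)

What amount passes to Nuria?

Nuria receives £7,000.

Tariq takes one-third of £21,000 = £7,000. The remaining £14,000 passes to the descendants.
The descendants' portion (£14,000) is divided into 2 shares of £7,000: Samir and Nuria each take £7,000.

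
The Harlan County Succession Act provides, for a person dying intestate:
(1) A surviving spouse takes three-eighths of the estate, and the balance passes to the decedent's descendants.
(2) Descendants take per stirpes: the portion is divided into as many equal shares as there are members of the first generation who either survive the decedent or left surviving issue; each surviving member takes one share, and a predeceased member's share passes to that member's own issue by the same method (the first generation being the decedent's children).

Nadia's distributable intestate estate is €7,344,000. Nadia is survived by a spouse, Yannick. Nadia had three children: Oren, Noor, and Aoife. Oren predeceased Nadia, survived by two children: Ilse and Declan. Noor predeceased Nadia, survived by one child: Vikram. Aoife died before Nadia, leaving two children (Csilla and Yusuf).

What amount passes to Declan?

Declan receives €765,000.

Yannick takes three-eighths of €7,344,000 = €2,754,000. The remaining €4,590,000 passes to the descendants.
The descendants' portion (€4,590,000) is divided into 3 shares of €1,530,000: Oren's €1,530,000 share passes to Oren's issue; Noor's €1,530,000 share passes to Noor's issue; Aoife's €1,530,000 share passes to Aoife's issue.
Oren's share (€1,530,000) is divided into 2 shares of €765,000: Ilse and Declan each take €765,000.
Noor's share (€1,530,000) passes entirely to Vikram.
Aoife's share (€1,530,000) is divided into 2 shares of €765,000: Csilla and Yusuf each take €765,000.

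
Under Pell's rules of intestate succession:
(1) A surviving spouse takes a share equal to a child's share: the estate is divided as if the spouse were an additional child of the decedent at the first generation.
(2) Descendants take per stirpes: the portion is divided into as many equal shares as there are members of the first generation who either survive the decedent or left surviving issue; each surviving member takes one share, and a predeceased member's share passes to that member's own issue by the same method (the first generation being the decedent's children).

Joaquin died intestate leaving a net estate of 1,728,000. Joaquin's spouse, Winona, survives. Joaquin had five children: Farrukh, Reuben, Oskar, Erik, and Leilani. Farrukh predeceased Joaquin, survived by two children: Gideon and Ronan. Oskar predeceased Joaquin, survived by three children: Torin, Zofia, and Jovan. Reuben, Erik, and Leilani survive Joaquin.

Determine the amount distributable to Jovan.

The spouse counts as an additional share at the children's level, so there are 6 primary shares of 288,000. Winona takes one such share (288,000).
The children's combined portion (1,440,000) is divided into 5 shares of 288,000: Reuben, Erik, and Leilani each take 288,000; Farrukh's 288,000 share passes to Farrukh's issue; Oskar's 288,000 share passes to Oskar's issue.
Farrukh's share (288,000) is divided into 2 shares of 144,000: Gideon and Ronan each take 144,000.
Oskar's share (288,000) is divided into 3 shares of 96,000: Torin, Zofia, and Jovan each take 96,000.

Jovan receives 96,000.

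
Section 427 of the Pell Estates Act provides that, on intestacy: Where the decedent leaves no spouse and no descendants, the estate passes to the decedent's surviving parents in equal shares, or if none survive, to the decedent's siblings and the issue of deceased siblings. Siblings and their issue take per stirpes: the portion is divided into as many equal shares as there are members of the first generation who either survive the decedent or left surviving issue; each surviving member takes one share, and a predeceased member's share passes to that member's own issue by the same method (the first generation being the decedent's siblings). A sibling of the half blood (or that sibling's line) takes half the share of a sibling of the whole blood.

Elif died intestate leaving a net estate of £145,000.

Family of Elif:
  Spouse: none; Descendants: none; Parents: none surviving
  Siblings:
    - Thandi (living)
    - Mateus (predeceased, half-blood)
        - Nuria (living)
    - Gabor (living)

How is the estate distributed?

Thandi: £58,000; Nuria: £29,000; Gabor: £58,000

The entire £145,000 passes to the siblings and their issue.
Counting each half-blood sibling's line as half a unit, there are 5/2 units in £145,000, so one unit is £58,000. Whole-blood lines (Thandi and Gabor) take £58,000 each; half-blood lines (Mateus) take £29,000 each.
Mateus's share (£29,000) passes entirely to Nuria.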